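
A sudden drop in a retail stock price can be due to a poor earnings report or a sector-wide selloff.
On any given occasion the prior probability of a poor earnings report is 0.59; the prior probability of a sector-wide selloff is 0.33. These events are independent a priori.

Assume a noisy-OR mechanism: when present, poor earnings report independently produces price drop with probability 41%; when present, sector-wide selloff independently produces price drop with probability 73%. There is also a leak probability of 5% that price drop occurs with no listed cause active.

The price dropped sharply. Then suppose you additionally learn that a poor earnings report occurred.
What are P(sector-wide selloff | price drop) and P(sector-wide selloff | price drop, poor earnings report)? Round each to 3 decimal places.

Under noisy-OR, P(price drop | causes) = 1 − (1−0.05)·∏(1−qᵢ) over the active causes.
Weight on sector-wide selloff=true, given the evidence: 0.100596 + 0.165235 = 0.265831
Normalizer over all consistent configurations: 0.05·0.41·0.67 + 0.7435·0.41·0.33 + 0.4395·0.59·0.67 + 0.848665·0.59·0.33 = 0.453300
P(sector-wide selloff | price drop) = 0.265831/0.453300 ≈ 0.586

Now also conditioning on poor earnings report=true:
Numerator (weight on configurations with sector-wide selloff): 0.848665*0.33 = 0.280059
The normalizing constant is 0.4395*0.67 + 0.848665*0.33 = 0.574524
Posterior = 0.280059 / 0.574524 ≈ 0.487
— poor earnings report explains away the evidence for sector-wide selloff.

P(sector-wide selloff | price drop) ≈ 0.586; P(sector-wide selloff | price drop, poor earnings report) ≈ 0.487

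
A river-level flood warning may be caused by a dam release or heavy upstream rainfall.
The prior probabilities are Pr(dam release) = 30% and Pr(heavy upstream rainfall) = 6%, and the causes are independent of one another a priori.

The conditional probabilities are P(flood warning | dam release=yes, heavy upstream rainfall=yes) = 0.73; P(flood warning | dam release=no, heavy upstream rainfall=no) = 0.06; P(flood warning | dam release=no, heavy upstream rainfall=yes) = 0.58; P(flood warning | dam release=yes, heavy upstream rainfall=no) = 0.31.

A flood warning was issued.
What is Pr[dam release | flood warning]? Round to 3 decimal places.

Pr[dam release | flood warning] ≈ 0.612

P(flood warning) = 0.06·0.7·0.94 + 0.58·0.7·0.06 + 0.31·0.3·0.94 + 0.73·0.3·0.06 = 0.039480 + 0.024360 + 0.087420 + 0.013140 = 0.164400
The dam release-present share is 0.087420 + 0.013140 = 0.100560.
So P(dam release | flood warning) = 0.100560/0.164400 ≈ 0.612.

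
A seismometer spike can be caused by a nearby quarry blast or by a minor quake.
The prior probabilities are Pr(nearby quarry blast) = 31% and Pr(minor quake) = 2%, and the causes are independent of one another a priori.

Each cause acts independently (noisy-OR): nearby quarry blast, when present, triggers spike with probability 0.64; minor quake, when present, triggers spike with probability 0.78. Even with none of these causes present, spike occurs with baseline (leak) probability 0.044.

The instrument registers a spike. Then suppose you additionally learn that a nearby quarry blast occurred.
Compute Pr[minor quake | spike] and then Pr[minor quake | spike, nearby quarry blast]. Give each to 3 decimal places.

Pr[minor quake | spike] ≈ 0.068; Pr[minor quake | spike, nearby quarry blast] ≈ 0.028

Under noisy-OR, P(spike | causes) = 1 − (1−0.044)·∏(1−qᵢ) over the active causes.
For the numerator, keep only minor quake=true terms: 0.010898 + 0.005731 = 0.016629
The normalizing constant is 0.044·0.69·0.98 + 0.78968·0.69·0.02 + 0.65584·0.31·0.98 + 0.924285·0.31·0.02 = 0.245626
Posterior = 0.016629 / 0.245626 ≈ 0.068

Now also conditioning on nearby quarry blast=true:
P(spike | nearby quarry blast) = 0.65584*0.98 + 0.924285*0.02 = 0.642723 + 0.018486 = 0.661209
The minor quake-present share is 0.924285*0.02 = 0.018486.
Hence the posterior is 0.018486/0.661209 ≈ 0.028.
This is intercausal reasoning (explaining away): once nearby quarry blast accounts for the spike, minor quake becomes less likely.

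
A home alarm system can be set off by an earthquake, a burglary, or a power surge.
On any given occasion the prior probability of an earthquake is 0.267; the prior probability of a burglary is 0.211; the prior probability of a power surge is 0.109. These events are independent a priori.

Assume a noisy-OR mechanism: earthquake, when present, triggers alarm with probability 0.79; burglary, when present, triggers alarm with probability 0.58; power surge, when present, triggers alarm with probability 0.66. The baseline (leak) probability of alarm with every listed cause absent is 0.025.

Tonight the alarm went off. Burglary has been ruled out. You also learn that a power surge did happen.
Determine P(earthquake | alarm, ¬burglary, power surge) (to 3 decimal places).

Under noisy-OR, P(alarm | causes) = 1 − (1−0.025)·∏(1−qᵢ) over the active causes.
For the numerator, keep only earthquake=true terms: 0.930385*0.267 = 0.248413
The normalizing constant is 0.6685*0.733 + 0.930385*0.267 = 0.738423
P(earthquake | alarm, ¬burglary, power surge) = 0.248413/0.738423 ≈ 0.336

P(earthquake | alarm, ¬burglary, power surge) ≈ 0.336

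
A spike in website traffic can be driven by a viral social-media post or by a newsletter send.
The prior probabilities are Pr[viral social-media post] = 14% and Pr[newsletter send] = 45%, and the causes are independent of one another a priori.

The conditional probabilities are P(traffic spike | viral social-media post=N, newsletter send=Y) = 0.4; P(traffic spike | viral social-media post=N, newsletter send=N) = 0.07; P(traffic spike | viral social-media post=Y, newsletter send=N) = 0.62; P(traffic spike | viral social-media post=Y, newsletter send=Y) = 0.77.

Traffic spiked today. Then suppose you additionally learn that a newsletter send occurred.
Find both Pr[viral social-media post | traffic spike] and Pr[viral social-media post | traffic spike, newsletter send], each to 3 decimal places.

P(traffic spike) = 0.07×0.86×0.55 + 0.4×0.86×0.45 + 0.62×0.14×0.55 + 0.77×0.14×0.45 = 0.033110 + 0.154800 + 0.047740 + 0.048510 = 0.284160
Of this, 0.096250 comes from 0.047740 + 0.048510 (the viral social-media post=true cases).
So P(viral social-media post | traffic spike) = 0.096250/0.284160 ≈ 0.339.

Now also conditioning on newsletter send=true:
By total probability over both values of viral social-media post:
  P(traffic spike | newsletter send) = 0.4×0.86 + 0.77×0.14
        = 0.344000 + 0.107800 = 0.451800
The terms with viral social-media post present sum to 0.107800, so
  P(viral social-media post | traffic spike, newsletter send) = 0.107800 / 0.451800 ≈ 0.239

Pr[viral social-media post | traffic spike] ≈ 0.339; Pr[viral social-media post | traffic spike, newsletter send] ≈ 0.239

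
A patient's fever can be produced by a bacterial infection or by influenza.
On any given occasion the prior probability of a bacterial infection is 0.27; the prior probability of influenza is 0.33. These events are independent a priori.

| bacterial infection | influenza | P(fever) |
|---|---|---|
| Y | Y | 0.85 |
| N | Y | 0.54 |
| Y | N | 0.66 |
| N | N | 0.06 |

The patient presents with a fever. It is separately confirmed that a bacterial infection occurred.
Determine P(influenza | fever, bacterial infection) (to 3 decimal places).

P(fever | bacterial infection) = 0.66*0.67 + 0.85*0.33 = 0.442200 + 0.280500 = 0.722700
The influenza-present share is 0.85*0.33 = 0.280500.
P(influenza | fever, bacterial infection) = 0.280500 / 0.722700 ≈ 0.388

P(influenza | fever, bacterial infection) ≈ 0.388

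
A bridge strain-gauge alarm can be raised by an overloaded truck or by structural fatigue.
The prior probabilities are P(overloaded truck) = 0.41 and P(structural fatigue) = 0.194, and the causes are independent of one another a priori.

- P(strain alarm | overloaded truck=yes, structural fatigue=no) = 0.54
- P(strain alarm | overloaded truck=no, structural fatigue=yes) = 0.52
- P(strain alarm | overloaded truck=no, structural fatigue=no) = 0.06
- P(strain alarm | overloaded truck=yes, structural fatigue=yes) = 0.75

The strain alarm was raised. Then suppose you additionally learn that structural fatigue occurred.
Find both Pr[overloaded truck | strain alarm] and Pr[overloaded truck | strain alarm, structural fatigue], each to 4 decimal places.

Pr[overloaded truck | strain alarm] ≈ 0.7300; Pr[overloaded truck | strain alarm, structural fatigue] ≈ 0.5006

Numerator (weight on configurations with overloaded truck): 0.178448 + 0.059655 = 0.238103
Normalizer over all consistent configurations: 0.06·0.59·0.806 + 0.52·0.59·0.194 + 0.54·0.41·0.806 + 0.75·0.41·0.194 = 0.326154
P(overloaded truck | strain alarm) = 0.238103/0.326154 ≈ 0.7300

Now condition on the additional information:
P(strain alarm | structural fatigue) = 0.52×0.59 + 0.75×0.41 = 0.306800 + 0.307500 = 0.614300
Of this, 0.307500 comes from 0.75×0.41 (the overloaded truck=true cases).
So P(overloaded truck | strain alarm, structural fatigue) = 0.307500/0.614300 ≈ 0.5006.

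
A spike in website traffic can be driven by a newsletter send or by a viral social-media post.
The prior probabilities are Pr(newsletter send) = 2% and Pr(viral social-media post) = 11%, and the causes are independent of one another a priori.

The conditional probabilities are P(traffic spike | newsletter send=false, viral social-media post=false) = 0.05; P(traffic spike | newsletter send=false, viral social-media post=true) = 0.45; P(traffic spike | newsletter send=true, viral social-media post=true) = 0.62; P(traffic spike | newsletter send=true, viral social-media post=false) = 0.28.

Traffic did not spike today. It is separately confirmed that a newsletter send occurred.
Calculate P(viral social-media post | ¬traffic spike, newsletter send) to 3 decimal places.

For the numerator, keep only viral social-media post=true terms: 0.38×0.11 = 0.041800
The normalizing constant is 0.72×0.89 + 0.38×0.11 = 0.682600
Posterior = 0.041800 / 0.682600 ≈ 0.061

P(viral social-media post | ¬traffic spike, newsletter send) ≈ 0.061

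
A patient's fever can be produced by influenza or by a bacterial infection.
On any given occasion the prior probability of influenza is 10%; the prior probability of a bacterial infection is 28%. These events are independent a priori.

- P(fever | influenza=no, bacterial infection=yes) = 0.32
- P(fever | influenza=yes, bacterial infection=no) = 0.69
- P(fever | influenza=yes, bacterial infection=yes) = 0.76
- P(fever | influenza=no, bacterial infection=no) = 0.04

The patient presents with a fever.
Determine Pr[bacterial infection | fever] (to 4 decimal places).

Pr[bacterial infection | fever] ≈ 0.5741

Enumerate the 4 (influenza, bacterial infection) configurations and weight by the priors:
  P(fever) = 0.04*0.9*0.72 + 0.32*0.9*0.28 + 0.69*0.1*0.72 + 0.76*0.1*0.28
        = 0.025920 + 0.080640 + 0.049680 + 0.021280 = 0.177520
The terms with bacterial infection present sum to 0.101920, so
  P(bacterial infection | fever) = 0.101920 / 0.177520 ≈ 0.5741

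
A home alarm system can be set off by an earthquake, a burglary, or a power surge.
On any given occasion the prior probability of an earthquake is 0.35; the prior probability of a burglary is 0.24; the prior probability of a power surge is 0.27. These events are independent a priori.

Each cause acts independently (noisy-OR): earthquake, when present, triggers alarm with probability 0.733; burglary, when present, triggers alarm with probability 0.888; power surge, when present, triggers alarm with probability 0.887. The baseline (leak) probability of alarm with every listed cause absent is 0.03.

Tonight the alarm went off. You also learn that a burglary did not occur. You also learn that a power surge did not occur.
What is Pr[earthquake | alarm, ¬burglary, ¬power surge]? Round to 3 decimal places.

Pr[earthquake | alarm, ¬burglary, ¬power surge] ≈ 0.930

Under noisy-OR, P(alarm | causes) = 1 − (1−0.03)·∏(1−qᵢ) over the active causes.
Numerator (weight on configurations with earthquake): 0.74101·0.35 = 0.259353
The normalizing constant is 0.03·0.65 + 0.74101·0.35 = 0.278853
Posterior = 0.259353 / 0.278853 ≈ 0.930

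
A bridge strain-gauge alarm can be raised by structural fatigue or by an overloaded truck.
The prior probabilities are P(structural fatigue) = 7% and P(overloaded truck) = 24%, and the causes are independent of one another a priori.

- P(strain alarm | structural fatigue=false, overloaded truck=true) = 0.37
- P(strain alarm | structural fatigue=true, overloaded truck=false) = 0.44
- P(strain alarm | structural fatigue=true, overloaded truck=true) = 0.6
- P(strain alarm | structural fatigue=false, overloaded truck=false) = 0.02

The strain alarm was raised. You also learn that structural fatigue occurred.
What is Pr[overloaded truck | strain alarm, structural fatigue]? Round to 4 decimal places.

P(strain alarm | structural fatigue) = 0.44*0.76 + 0.6*0.24 = 0.334400 + 0.144000 = 0.478400
The overloaded truck-present share is 0.6*0.24 = 0.144000.
So P(overloaded truck | strain alarm, structural fatigue) = 0.144000/0.478400 ≈ 0.3010.

Pr[overloaded truck | strain alarm, structural fatigue] ≈ 0.3010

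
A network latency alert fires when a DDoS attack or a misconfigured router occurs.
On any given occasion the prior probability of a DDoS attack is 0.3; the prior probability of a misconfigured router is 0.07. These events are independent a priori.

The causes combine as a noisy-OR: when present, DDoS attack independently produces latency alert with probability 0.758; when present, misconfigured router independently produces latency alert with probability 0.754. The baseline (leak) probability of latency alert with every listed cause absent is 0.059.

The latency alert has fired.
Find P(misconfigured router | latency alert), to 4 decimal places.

P(misconfigured router | latency alert) ≈ 0.1846

Under noisy-OR, P(latency alert | causes) = 1 − (1−0.059)·∏(1−qᵢ) over the active causes.
P(latency alert) = 0.059·0.7·0.93 + 0.768514·0.7·0.07 + 0.772278·0.3·0.93 + 0.94398·0.3·0.07 = 0.038409 + 0.037657 + 0.215466 + 0.019824 = 0.311356
Restricting to configurations with misconfigured router present: 0.037657 + 0.019824 = 0.057481.
P(misconfigured router | latency alert) = 0.057481 / 0.311356 ≈ 0.1846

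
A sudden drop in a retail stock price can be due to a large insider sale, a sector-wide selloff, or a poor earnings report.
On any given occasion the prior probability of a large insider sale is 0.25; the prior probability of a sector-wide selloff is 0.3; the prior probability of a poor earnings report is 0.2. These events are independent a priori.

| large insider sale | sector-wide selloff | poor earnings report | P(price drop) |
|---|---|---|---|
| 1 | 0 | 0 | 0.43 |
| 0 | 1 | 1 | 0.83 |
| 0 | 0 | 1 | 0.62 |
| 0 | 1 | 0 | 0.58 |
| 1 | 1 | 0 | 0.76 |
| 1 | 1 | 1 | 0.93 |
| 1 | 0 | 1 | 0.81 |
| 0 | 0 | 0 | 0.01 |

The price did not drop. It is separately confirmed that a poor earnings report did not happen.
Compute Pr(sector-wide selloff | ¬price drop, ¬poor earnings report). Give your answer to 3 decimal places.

Pr(sector-wide selloff | ¬price drop, ¬poor earnings report) ≈ 0.154

Weight on sector-wide selloff=true, given the evidence: 0.094500 + 0.018000 = 0.112500
Normalizer over all consistent configurations: 0.99·0.75·0.7 + 0.42·0.75·0.3 + 0.57·0.25·0.7 + 0.24·0.25·0.3 = 0.732000
P(sector-wide selloff | ¬price drop, ¬poor earnings report) = 0.112500/0.732000 ≈ 0.154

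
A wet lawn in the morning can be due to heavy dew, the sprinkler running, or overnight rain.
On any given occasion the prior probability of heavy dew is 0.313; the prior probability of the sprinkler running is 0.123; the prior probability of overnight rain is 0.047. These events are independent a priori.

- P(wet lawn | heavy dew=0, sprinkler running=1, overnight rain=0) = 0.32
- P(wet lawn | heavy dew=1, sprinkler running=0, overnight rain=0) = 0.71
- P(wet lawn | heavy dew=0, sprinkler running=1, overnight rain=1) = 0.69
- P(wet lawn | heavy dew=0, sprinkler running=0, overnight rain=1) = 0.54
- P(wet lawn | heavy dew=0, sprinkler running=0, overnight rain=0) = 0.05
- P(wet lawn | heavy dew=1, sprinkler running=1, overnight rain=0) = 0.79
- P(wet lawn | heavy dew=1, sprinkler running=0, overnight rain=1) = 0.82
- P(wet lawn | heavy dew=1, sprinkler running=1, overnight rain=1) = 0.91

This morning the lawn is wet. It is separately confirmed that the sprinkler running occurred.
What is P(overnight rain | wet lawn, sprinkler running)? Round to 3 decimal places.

Numerator (weight on configurations with overnight rain): 0.022279 + 0.013387 = 0.035666
Denominator P(wet lawn | sprinkler running): 0.32·0.687·0.953 + 0.69·0.687·0.047 + 0.79·0.313·0.953 + 0.91·0.313·0.047 = 0.480822
P(overnight rain | wet lawn, sprinkler running) = 0.035666/0.480822 ≈ 0.074

P(overnight rain | wet lawn, sprinkler running) ≈ 0.074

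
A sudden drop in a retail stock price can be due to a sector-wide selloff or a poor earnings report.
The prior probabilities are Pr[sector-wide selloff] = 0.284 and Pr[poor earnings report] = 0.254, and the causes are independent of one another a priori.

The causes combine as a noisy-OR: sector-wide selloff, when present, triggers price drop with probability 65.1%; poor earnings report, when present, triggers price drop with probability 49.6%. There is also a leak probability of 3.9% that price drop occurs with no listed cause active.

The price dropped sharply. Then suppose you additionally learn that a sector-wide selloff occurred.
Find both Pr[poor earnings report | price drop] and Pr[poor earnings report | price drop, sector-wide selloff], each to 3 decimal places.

Pr[poor earnings report | price drop] ≈ 0.487; Pr[poor earnings report | price drop, sector-wide selloff] ≈ 0.299

Under noisy-OR, P(price drop | causes) = 1 − (1−0.039)·∏(1−qᵢ) over the active causes.
Sum P(price drop|·) weighted by the priors over the 4 (sector-wide selloff, poor earnings report) configurations:
  P(price drop) = 0.039×0.716×0.746 + 0.515656×0.716×0.254 + 0.664611×0.284×0.746 + 0.830964×0.284×0.254
        = 0.020831 + 0.093779 + 0.140807 + 0.059942 = 0.315359
Configurations with poor earnings report contribute 0.153721, so
  P(poor earnings report | price drop) = 0.153721 / 0.315359 ≈ 0.487

Now also conditioning on sector-wide selloff=true:
P(price drop | sector-wide selloff) = 0.664611·0.746 + 0.830964·0.254 = 0.495800 + 0.211065 = 0.706865
Restricting to configurations with poor earnings report present: 0.830964·0.254 = 0.211065.
Hence the posterior is 0.211065/0.706865 ≈ 0.299.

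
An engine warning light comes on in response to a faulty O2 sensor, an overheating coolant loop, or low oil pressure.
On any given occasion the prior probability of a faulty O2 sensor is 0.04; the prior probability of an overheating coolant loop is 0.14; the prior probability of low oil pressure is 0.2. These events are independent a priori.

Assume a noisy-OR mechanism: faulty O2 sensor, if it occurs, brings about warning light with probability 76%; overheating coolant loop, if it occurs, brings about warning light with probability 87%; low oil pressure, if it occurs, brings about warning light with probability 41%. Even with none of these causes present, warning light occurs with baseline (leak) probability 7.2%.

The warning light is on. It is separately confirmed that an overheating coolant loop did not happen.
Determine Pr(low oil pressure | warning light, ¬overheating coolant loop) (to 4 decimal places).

Under noisy-OR, P(warning light | causes) = 1 − (1−0.072)·∏(1−qᵢ) over the active causes.
P(warning light | ¬overheating coolant loop) = 0.072·0.96·0.8 + 0.45248·0.96·0.2 + 0.77728·0.04·0.8 + 0.868595·0.04·0.2 = 0.055296 + 0.086876 + 0.024873 + 0.006949 = 0.173994
Restricting to configurations with low oil pressure present: 0.086876 + 0.006949 = 0.093825.
Hence the posterior is 0.093825/0.173994 ≈ 0.5392.

Pr(low oil pressure | warning light, ¬overheating coolant loop) ≈ 0.5392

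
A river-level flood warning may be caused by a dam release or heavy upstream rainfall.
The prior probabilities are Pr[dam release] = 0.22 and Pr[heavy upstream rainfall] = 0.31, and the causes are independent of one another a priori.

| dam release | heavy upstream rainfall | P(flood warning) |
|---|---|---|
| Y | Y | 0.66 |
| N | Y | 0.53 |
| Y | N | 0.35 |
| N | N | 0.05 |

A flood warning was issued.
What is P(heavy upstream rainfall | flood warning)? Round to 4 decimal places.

P(heavy upstream rainfall | flood warning) ≈ 0.6839

P(flood warning) = 0.05·0.78·0.69 + 0.53·0.78·0.31 + 0.35·0.22·0.69 + 0.66·0.22·0.31 = 0.026910 + 0.128154 + 0.053130 + 0.045012 = 0.253206
The heavy upstream rainfall-present share is 0.128154 + 0.045012 = 0.173166.
So P(heavy upstream rainfall | flood warning) = 0.173166/0.253206 ≈ 0.6839.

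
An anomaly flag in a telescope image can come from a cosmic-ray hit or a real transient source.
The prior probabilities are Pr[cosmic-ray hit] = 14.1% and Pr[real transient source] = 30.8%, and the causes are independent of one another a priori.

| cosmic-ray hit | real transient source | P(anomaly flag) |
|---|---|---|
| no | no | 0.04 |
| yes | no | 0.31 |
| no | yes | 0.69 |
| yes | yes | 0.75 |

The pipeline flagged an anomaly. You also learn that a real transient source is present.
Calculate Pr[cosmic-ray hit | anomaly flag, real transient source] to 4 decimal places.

Numerator (weight on configurations with cosmic-ray hit): 0.75*0.141 = 0.105750
The normalizing constant is 0.69*0.859 + 0.75*0.141 = 0.698460
P(cosmic-ray hit | anomaly flag, real transient source) = 0.105750/0.698460 ≈ 0.1514

Pr[cosmic-ray hit | anomaly flag, real transient source] ≈ 0.1514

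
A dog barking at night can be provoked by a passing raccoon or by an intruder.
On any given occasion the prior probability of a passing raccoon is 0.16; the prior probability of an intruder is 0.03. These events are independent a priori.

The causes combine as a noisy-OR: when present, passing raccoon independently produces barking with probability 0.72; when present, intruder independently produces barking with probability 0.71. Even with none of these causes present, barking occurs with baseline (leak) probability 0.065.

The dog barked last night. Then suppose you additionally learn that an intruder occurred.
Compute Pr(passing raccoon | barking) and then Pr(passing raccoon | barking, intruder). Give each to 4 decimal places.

Pr(passing raccoon | barking) ≈ 0.6252; Pr(passing raccoon | barking, intruder) ≈ 0.1945

Under noisy-OR, P(barking | causes) = 1 − (1−0.065)·∏(1−qᵢ) over the active causes.
Sum P(barking|·) weighted by the priors over the 4 (passing raccoon, intruder) configurations:
  P(barking) = 0.065·0.84·0.97 + 0.72885·0.84·0.03 + 0.7382·0.16·0.97 + 0.924078·0.16·0.03
        = 0.052962 + 0.018367 + 0.114569 + 0.004436 = 0.190334
The terms with passing raccoon present sum to 0.119005, so
  P(passing raccoon | barking) = 0.119005 / 0.190334 ≈ 0.6252

Now condition on the additional information:
Numerator (weight on configurations with passing raccoon): 0.924078·0.16 = 0.147852
Denominator P(barking | intruder): 0.72885·0.84 + 0.924078·0.16 = 0.760086
Posterior = 0.147852 / 0.760086 ≈ 0.1945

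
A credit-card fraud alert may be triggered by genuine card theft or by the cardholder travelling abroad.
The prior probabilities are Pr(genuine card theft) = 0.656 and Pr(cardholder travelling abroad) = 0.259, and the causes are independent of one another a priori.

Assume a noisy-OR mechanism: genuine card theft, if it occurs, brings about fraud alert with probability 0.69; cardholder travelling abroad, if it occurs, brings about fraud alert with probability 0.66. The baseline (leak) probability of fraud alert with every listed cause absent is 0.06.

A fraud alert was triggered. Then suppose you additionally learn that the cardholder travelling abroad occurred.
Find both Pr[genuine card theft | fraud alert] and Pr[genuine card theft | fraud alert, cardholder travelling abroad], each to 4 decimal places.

Pr[genuine card theft | fraud alert] ≈ 0.8676; Pr[genuine card theft | fraud alert, cardholder travelling abroad] ≈ 0.7163

Under noisy-OR, P(fraud alert | causes) = 1 − (1−0.06)·∏(1−qᵢ) over the active causes.
Sum P(fraud alert|·) weighted by the priors over the 4 (genuine card theft, cardholder travelling abroad) configurations:
  P(fraud alert) = 0.06×0.344×0.741 + 0.6804×0.344×0.259 + 0.7086×0.656×0.741 + 0.900924×0.656×0.259
        = 0.015294 + 0.060621 + 0.344448 + 0.153071 = 0.573434
Configurations with genuine card theft contribute 0.497519, so
  P(genuine card theft | fraud alert) = 0.497519 / 0.573434 ≈ 0.8676

Now also conditioning on cardholder travelling abroad=true:
By total probability over both values of genuine card theft:
  P(fraud alert | cardholder travelling abroad) = 0.6804*0.344 + 0.900924*0.656
        = 0.234058 + 0.591006 = 0.825064
Keeping only the genuine card theft-present terms gives 0.591006, so
  P(genuine card theft | fraud alert, cardholder travelling abroad) = 0.591006 / 0.825064 ≈ 0.7163
Conditioning on cardholder travelling abroad lowers the posterior on genuine card theft: the classic explaining-away effect in a common-effect structure.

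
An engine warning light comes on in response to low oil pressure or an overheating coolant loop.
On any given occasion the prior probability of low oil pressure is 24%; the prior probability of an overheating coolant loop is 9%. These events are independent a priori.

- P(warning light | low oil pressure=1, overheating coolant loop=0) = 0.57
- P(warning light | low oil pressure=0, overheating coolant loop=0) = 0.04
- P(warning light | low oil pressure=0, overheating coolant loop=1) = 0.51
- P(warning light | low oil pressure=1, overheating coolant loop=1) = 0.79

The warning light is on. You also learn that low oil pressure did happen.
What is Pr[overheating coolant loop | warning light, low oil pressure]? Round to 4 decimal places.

For the numerator, keep only overheating coolant loop=true terms: 0.79·0.09 = 0.071100
Denominator P(warning light | low oil pressure): 0.57·0.91 + 0.79·0.09 = 0.589800
Posterior = 0.071100 / 0.589800 ≈ 0.1205

Pr[overheating coolant loop | warning light, low oil pressure] ≈ 0.1205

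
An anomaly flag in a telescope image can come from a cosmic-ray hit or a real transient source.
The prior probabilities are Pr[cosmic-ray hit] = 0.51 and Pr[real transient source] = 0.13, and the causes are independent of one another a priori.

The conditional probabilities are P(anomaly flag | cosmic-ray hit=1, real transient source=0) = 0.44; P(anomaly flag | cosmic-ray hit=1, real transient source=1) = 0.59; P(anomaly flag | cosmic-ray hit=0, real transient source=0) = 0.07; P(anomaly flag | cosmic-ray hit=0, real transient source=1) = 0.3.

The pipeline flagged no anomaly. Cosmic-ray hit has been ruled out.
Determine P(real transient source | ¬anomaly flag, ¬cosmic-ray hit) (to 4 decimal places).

P(real transient source | ¬anomaly flag, ¬cosmic-ray hit) ≈ 0.1011

P(¬anomaly flag | ¬cosmic-ray hit) = 0.93·0.87 + 0.7·0.13 = 0.809100 + 0.091000 = 0.900100
The real transient source-present share is 0.7·0.13 = 0.091000.
So P(real transient source | ¬anomaly flag, ¬cosmic-ray hit) = 0.091000/0.900100 ≈ 0.1011.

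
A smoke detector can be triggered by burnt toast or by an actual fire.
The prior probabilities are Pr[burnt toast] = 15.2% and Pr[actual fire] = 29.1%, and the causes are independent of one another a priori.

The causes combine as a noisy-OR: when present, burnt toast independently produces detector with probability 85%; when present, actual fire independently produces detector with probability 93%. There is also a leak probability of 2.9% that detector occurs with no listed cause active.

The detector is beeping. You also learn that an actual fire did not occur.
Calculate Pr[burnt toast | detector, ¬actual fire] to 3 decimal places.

Pr[burnt toast | detector, ¬actual fire] ≈ 0.841

Under noisy-OR, P(detector | causes) = 1 − (1−0.029)·∏(1−qᵢ) over the active causes.
By total probability over both values of burnt toast:
  P(detector | ¬actual fire) = 0.029*0.848 + 0.85435*0.152
        = 0.024592 + 0.129861 = 0.154453
Keeping only the burnt toast-present terms gives 0.129861, so
  P(burnt toast | detector, ¬actual fire) = 0.129861 / 0.154453 ≈ 0.841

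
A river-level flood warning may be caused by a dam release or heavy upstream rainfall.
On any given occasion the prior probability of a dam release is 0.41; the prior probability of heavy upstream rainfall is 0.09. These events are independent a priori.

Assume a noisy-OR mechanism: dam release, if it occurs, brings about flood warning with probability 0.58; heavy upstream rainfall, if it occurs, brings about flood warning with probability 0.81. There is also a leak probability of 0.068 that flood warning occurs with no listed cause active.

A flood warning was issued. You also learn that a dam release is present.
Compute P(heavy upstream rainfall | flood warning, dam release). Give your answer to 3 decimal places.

P(heavy upstream rainfall | flood warning, dam release) ≈ 0.131

Under noisy-OR, P(flood warning | causes) = 1 − (1−0.068)·∏(1−qᵢ) over the active causes.
P(flood warning | dam release) = 0.60856×0.91 + 0.925626×0.09 = 0.553790 + 0.083306 = 0.637096
Of this, 0.083306 comes from 0.925626×0.09 (the heavy upstream rainfall=true cases).
So P(heavy upstream rainfall | flood warning, dam release) = 0.083306/0.637096 ≈ 0.131.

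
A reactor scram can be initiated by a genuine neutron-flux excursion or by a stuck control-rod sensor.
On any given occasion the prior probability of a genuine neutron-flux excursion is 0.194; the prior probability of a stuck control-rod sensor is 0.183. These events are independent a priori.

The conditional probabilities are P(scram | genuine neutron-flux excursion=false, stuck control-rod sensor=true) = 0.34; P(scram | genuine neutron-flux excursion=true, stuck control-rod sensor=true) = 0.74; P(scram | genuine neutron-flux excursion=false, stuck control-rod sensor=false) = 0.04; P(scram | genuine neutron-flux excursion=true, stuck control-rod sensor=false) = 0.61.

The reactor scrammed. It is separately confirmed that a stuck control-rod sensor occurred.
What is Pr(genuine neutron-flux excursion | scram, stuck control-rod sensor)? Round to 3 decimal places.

Pr(genuine neutron-flux excursion | scram, stuck control-rod sensor) ≈ 0.344

Sum P(scram|·) weighted by the priors over both values of genuine neutron-flux excursion:
  P(scram | stuck control-rod sensor) = 0.34*0.806 + 0.74*0.194
        = 0.274040 + 0.143560 = 0.417600
The terms with genuine neutron-flux excursion present sum to 0.143560, so
  P(genuine neutron-flux excursion | scram, stuck control-rod sensor) = 0.143560 / 0.417600 ≈ 0.344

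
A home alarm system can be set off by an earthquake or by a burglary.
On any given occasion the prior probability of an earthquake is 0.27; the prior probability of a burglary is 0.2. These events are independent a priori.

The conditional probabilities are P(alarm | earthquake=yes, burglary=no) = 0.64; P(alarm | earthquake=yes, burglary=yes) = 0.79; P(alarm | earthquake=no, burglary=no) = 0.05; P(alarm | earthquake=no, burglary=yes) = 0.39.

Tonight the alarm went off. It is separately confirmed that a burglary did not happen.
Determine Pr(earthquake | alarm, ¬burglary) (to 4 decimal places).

Sum P(alarm|·) weighted by the priors over both values of earthquake:
  P(alarm | ¬burglary) = 0.05×0.73 + 0.64×0.27
        = 0.036500 + 0.172800 = 0.209300
The terms with earthquake present sum to 0.172800, so
  P(earthquake | alarm, ¬burglary) = 0.172800 / 0.209300 ≈ 0.8256

Pr(earthquake | alarm, ¬burglary) ≈ 0.8256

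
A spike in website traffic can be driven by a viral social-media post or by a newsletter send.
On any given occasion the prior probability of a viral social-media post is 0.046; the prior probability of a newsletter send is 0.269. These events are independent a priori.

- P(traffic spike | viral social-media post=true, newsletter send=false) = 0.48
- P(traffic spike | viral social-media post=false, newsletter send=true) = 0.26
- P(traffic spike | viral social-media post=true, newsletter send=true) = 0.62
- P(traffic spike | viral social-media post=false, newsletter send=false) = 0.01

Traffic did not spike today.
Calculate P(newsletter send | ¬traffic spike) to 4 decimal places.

Weight on newsletter send=true, given the evidence: 0.189903 + 0.004702 = 0.194605
Normalizer over all consistent configurations: 0.99*0.954*0.731 + 0.74*0.954*0.269 + 0.52*0.046*0.731 + 0.38*0.046*0.269 = 0.902491
P(newsletter send | ¬traffic spike) = 0.194605/0.902491 ≈ 0.2156

P(newsletter send | ¬traffic spike) ≈ 0.2156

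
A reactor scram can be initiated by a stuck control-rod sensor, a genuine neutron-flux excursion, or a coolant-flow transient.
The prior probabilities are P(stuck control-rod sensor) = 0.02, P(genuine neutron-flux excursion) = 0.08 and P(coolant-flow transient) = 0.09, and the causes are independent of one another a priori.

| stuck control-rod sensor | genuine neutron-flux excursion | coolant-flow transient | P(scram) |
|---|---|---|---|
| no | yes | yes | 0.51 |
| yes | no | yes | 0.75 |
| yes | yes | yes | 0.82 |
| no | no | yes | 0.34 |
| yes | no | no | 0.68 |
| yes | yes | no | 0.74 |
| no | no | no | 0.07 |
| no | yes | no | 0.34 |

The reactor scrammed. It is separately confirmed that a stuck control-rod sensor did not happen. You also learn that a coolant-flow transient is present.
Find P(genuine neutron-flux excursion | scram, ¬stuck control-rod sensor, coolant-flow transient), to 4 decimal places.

P(genuine neutron-flux excursion | scram, ¬stuck control-rod sensor, coolant-flow transient) ≈ 0.1154

P(scram | ¬stuck control-rod sensor, coolant-flow transient) = 0.34*0.92 + 0.51*0.08 = 0.312800 + 0.040800 = 0.353600
The genuine neutron-flux excursion-present share is 0.51*0.08 = 0.040800.
So P(genuine neutron-flux excursion | scram, ¬stuck control-rod sensor, coolant-flow transient) = 0.040800/0.353600 ≈ 0.1154.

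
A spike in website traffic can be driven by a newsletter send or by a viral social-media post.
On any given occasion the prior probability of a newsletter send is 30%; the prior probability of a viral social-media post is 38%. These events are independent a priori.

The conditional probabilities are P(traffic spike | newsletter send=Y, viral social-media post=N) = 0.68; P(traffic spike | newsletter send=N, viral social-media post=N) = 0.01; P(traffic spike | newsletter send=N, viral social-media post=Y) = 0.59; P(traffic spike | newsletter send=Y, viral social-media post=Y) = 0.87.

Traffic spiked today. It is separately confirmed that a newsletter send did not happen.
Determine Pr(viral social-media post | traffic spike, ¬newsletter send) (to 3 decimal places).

Pr(viral social-media post | traffic spike, ¬newsletter send) ≈ 0.973

Enumerate both values of viral social-media post and weight by the priors:
  P(traffic spike | ¬newsletter send) = 0.01·0.62 + 0.59·0.38
        = 0.006200 + 0.224200 = 0.230400
The terms with viral social-media post present sum to 0.224200, so
  P(viral social-media post | traffic spike, ¬newsletter send) = 0.224200 / 0.230400 ≈ 0.973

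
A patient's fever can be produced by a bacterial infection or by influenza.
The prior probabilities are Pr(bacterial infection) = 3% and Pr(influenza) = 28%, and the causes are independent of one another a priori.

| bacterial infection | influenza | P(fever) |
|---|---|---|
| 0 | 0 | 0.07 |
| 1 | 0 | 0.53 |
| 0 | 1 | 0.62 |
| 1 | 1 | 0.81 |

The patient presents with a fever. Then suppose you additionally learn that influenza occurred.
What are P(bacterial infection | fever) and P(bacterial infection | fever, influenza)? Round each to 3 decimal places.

Sum P(fever|·) weighted by the priors over the 4 (bacterial infection, influenza) configurations:
  P(fever) = 0.07×0.97×0.72 + 0.62×0.97×0.28 + 0.53×0.03×0.72 + 0.81×0.03×0.28
        = 0.048888 + 0.168392 + 0.011448 + 0.006804 = 0.235532
The terms with bacterial infection present sum to 0.018252, so
  P(bacterial infection | fever) = 0.018252 / 0.235532 ≈ 0.077

Now also conditioning on influenza=true:
Weight on bacterial infection=true, given the evidence: 0.81*0.03 = 0.024300
Denominator P(fever | influenza): 0.62*0.97 + 0.81*0.03 = 0.625700
Posterior = 0.024300 / 0.625700 ≈ 0.039
This is intercausal reasoning (explaining away): once influenza accounts for the fever, bacterial infection becomes less likely.

P(bacterial infection | fever) ≈ 0.077; P(bacterial infection | fever, influenza) ≈ 0.039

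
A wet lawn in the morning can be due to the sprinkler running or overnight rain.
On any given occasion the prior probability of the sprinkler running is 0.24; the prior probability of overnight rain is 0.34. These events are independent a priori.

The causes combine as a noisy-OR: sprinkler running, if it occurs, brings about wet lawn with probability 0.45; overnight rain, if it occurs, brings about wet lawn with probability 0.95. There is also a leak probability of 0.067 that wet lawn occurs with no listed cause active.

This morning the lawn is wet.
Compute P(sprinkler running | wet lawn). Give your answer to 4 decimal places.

P(sprinkler running | wet lawn) ≈ 0.3588

Under noisy-OR, P(wet lawn | causes) = 1 − (1−0.067)·∏(1−qᵢ) over the active causes.
P(wet lawn) = 0.067·0.76·0.66 + 0.95335·0.76·0.34 + 0.48685·0.24·0.66 + 0.974343·0.24·0.34 = 0.033607 + 0.246346 + 0.077117 + 0.079506 = 0.436576
Restricting to configurations with sprinkler running present: 0.077117 + 0.079506 = 0.156623.
P(sprinkler running | wet lawn) = 0.156623 / 0.436576 ≈ 0.3588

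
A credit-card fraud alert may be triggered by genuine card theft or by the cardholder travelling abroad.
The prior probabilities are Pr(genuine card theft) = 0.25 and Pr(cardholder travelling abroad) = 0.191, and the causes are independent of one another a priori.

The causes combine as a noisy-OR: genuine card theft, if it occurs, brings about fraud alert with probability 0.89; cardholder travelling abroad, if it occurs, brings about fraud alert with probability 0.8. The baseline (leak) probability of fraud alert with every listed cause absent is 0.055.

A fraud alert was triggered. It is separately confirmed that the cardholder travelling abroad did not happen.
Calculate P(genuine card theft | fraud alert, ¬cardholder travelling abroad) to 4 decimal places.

Under noisy-OR, P(fraud alert | causes) = 1 − (1−0.055)·∏(1−qᵢ) over the active causes.
Sum P(fraud alert|·) weighted by the priors over both values of genuine card theft:
  P(fraud alert | ¬cardholder travelling abroad) = 0.055×0.75 + 0.89605×0.25
        = 0.041250 + 0.224013 = 0.265263
Configurations with genuine card theft contribute 0.224013, so
  P(genuine card theft | fraud alert, ¬cardholder travelling abroad) = 0.224013 / 0.265263 ≈ 0.8445

P(genuine card theft | fraud alert, ¬cardholder travelling abroad) ≈ 0.8445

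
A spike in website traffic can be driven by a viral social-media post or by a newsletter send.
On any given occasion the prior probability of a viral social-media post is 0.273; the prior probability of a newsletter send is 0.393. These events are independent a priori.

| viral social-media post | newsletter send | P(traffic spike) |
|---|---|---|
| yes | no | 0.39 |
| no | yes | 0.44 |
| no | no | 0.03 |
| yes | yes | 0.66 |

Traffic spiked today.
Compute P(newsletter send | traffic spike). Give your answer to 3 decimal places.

P(newsletter send | traffic spike) ≈ 0.716

Enumerate the 4 (viral social-media post, newsletter send) configurations and weight by the priors:
  P(traffic spike) = 0.03×0.727×0.607 + 0.44×0.727×0.393 + 0.39×0.273×0.607 + 0.66×0.273×0.393
        = 0.013239 + 0.125713 + 0.064627 + 0.070811 = 0.274390
Configurations with newsletter send contribute 0.196524, so
  P(newsletter send | traffic spike) = 0.196524 / 0.274390 ≈ 0.716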